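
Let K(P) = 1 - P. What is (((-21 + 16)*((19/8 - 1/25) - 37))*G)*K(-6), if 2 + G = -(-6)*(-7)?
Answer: -533841/10 ≈ -53384.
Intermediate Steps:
G = -44 (G = -2 - (-6)*(-7) = -2 - 1*42 = -2 - 42 = -44)
(((-21 + 16)*((19/8 - 1/25) - 37))*G)*K(-6) = (((-21 + 16)*((19/8 - 1/25) - 37))*(-44))*(1 - 1*(-6)) = (-5*((19*(⅛) - 1*1/25) - 37)*(-44))*(1 + 6) = (-5*((19/8 - 1/25) - 37)*(-44))*7 = (-5*(467/200 - 37)*(-44))*7 = (-5*(-6933/200)*(-44))*7 = ((6933/40)*(-44))*7 = -76263/10*7 = -533841/10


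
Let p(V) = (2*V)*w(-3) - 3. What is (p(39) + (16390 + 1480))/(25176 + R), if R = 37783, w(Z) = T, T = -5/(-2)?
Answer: 18062/62959 ≈ 0.28689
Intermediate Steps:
T = 5/2 (T = -5*(-1/2) = 5/2 ≈ 2.5000)
w(Z) = 5/2
p(V) = -3 + 5*V (p(V) = (2*V)*(5/2) - 3 = 5*V - 3 = -3 + 5*V)
(p(39) + (16390 + 1480))/(25176 + R) = ((-3 + 5*39) + (16390 + 1480))/(25176 + 37783) = ((-3 + 195) + 17870)/62959 = (192 + 17870)*(1/62959) = 18062*(1/62959) = 18062/62959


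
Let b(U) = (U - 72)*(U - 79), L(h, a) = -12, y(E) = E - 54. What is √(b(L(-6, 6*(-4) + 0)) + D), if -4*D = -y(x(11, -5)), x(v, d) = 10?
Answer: √7633 ≈ 87.367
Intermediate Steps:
y(E) = -54 + E
D = -11 (D = -(-1)*(-54 + 10)/4 = -(-1)*(-44)/4 = -¼*44 = -11)
b(U) = (-79 + U)*(-72 + U) (b(U) = (-72 + U)*(-79 + U) = (-79 + U)*(-72 + U))
√(b(L(-6, 6*(-4) + 0)) + D) = √((5688 + (-12)² - 151*(-12)) - 11) = √((5688 + 144 + 1812) - 11) = √(7644 - 11) = √7633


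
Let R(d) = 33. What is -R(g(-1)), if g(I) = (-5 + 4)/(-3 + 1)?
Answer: -33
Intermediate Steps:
g(I) = ½ (g(I) = -1/(-2) = -1*(-½) = ½)
-R(g(-1)) = -1*33 = -33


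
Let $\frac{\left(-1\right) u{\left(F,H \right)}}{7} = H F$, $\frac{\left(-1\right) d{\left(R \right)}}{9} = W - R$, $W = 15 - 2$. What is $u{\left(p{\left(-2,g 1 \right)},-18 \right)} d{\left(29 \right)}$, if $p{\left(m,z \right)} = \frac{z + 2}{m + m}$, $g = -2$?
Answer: $0$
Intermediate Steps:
$p{\left(m,z \right)} = \frac{2 + z}{2 m}$
$W = 13$ ($W = 15 - 2 = 13$)
$d{\left(R \right)} = -117 + 9 R$ ($d{\left(R \right)} = - 9 \left(13 - R\right) = -117 + 9 R$)
$u{\left(F,H \right)} = - 7 F H$ ($u{\left(F,H \right)} = - 7 H F = - 7 F H$)
$u{\left(p{\left(-2,g 1 \right)},-18 \right)} d{\left(29 \right)} = \left(-7\right) \frac{2 - 2}{2 \left(-2\right)} \left(-18\right) \left(-117 + 9 \cdot 29\right) = \left(-7\right) \frac{1}{2} \left(- \frac{1}{2}\right) \left(2 - 2\right) \left(-18\right) \left(-117 + 261\right) = \left(-7\right) \frac{1}{2} \left(- \frac{1}{2}\right) 0 \left(-18\right) 144 = \left(-7\right) 0 \left(-18\right) 144 = 0 \cdot 144 = 0$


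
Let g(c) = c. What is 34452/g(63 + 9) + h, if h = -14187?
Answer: -27417/2 ≈ -13709.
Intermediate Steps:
34452/g(63 + 9) + h = 34452/(63 + 9) - 14187 = 34452/72 - 14187 = 34452*(1/72) - 14187 = 957/2 - 14187 = -27417/2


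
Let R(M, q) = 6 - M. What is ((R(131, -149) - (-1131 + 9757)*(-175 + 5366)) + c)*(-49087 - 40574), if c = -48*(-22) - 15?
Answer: 4014719215650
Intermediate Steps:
c = 1041 (c = 1056 - 15 = 1041)
((R(131, -149) - (-1131 + 9757)*(-175 + 5366)) + c)*(-49087 - 40574) = (((6 - 1*131) - (-1131 + 9757)*(-175 + 5366)) + 1041)*(-49087 - 40574) = (((6 - 131) - 8626*5191) + 1041)*(-89661) = ((-125 - 1*44777566) + 1041)*(-89661) = ((-125 - 44777566) + 1041)*(-89661) = (-44777691 + 1041)*(-89661) = -44776650*(-89661) = 4014719215650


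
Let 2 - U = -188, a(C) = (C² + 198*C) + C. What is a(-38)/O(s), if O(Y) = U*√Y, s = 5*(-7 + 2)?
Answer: 161*I/25 ≈ 6.44*I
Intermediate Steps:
a(C) = C² + 199*C
U = 190 (U = 2 - 1*(-188) = 2 + 188 = 190)
s = -25 (s = 5*(-5) = -25)
O(Y) = 190*√Y
a(-38)/O(s) = (-38*(199 - 38))/((190*√(-25))) = (-38*161)/((190*(5*I))) = -6118*(-I/950) = -(-161)*I/25 = 161*I/25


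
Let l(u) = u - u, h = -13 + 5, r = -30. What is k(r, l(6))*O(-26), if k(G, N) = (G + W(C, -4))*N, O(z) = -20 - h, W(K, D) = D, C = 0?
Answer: 0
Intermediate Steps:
h = -8
O(z) = -12 (O(z) = -20 - 1*(-8) = -20 + 8 = -12)
l(u) = 0
k(G, N) = N*(-4 + G) (k(G, N) = (G - 4)*N = (-4 + G)*N = N*(-4 + G))
k(r, l(6))*O(-26) = (0*(-4 - 30))*(-12) = (0*(-34))*(-12) = 0*(-12) = 0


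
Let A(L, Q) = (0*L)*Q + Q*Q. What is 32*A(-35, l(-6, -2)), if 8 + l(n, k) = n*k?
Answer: 512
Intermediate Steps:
l(n, k) = -8 + k*n (l(n, k) = -8 + n*k = -8 + k*n)
A(L, Q) = Q² (A(L, Q) = 0*Q + Q² = 0 + Q² = Q²)
32*A(-35, l(-6, -2)) = 32*(-8 - 2*(-6))² = 32*(-8 + 12)² = 32*4² = 32*16 = 512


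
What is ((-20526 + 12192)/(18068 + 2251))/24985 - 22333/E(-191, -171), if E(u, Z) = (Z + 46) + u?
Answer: 3779265426017/53474595980 ≈ 70.674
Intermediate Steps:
E(u, Z) = 46 + Z + u (E(u, Z) = (46 + Z) + u = 46 + Z + u)
((-20526 + 12192)/(18068 + 2251))/24985 - 22333/E(-191, -171) = ((-20526 + 12192)/(18068 + 2251))/24985 - 22333/(46 - 171 - 191) = -8334/20319*(1/24985) - 22333/(-316) = -8334*1/20319*(1/24985) - 22333*(-1/316) = -2778/6773*1/24985 + 22333/316 = -2778/169223405 + 22333/316 = 3779265426017/53474595980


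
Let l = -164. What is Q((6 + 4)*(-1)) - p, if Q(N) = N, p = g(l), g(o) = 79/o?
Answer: -1561/164 ≈ -9.5183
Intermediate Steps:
p = -79/164 (p = 79/(-164) = 79*(-1/164) = -79/164 ≈ -0.48171)
Q((6 + 4)*(-1)) - p = (6 + 4)*(-1) - 1*(-79/164) = 10*(-1) + 79/164 = -10 + 79/164 = -1561/164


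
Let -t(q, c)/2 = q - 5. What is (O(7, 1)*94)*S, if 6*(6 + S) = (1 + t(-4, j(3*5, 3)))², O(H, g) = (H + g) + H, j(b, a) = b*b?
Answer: 76375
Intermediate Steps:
j(b, a) = b²
t(q, c) = 10 - 2*q (t(q, c) = -2*(q - 5) = -2*(-5 + q) = 10 - 2*q)
O(H, g) = g + 2*H
S = 325/6 (S = -6 + (1 + (10 - 2*(-4)))²/6 = -6 + (1 + (10 + 8))²/6 = -6 + (1 + 18)²/6 = -6 + (⅙)*19² = -6 + (⅙)*361 = -6 + 361/6 = 325/6 ≈ 54.167)
(O(7, 1)*94)*S = ((1 + 2*7)*94)*(325/6) = ((1 + 14)*94)*(325/6) = (15*94)*(325/6) = 1410*(325/6) = 76375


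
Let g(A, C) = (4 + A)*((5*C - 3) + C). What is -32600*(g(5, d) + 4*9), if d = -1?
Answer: 1467000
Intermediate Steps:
g(A, C) = (-3 + 6*C)*(4 + A) (g(A, C) = (4 + A)*((-3 + 5*C) + C) = (4 + A)*(-3 + 6*C) = (-3 + 6*C)*(4 + A))
-32600*(g(5, d) + 4*9) = -32600*((-12 - 3*5 + 24*(-1) + 6*5*(-1)) + 4*9) = -32600*((-12 - 15 - 24 - 30) + 36) = -32600*(-81 + 36) = -32600*(-45) = 1467000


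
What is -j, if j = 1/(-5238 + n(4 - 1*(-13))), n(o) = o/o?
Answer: 1/5237 ≈ 0.00019095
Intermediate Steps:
n(o) = 1
j = -1/5237 (j = 1/(-5238 + 1) = 1/(-5237) = -1/5237 ≈ -0.00019095)
-j = -1*(-1/5237) = 1/5237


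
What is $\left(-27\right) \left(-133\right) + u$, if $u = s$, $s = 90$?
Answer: $3681$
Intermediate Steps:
$u = 90$
$\left(-27\right) \left(-133\right) + u = \left(-27\right) \left(-133\right) + 90 = 3591 + 90 = 3681$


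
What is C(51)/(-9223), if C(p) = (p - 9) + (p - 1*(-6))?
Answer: -99/9223 ≈ -0.010734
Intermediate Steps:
C(p) = -3 + 2*p (C(p) = (-9 + p) + (p + 6) = (-9 + p) + (6 + p) = -3 + 2*p)
C(51)/(-9223) = (-3 + 2*51)/(-9223) = (-3 + 102)*(-1/9223) = 99*(-1/9223) = -99/9223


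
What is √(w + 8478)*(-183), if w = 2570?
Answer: -366*√2762 ≈ -19235.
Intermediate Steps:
√(w + 8478)*(-183) = √(2570 + 8478)*(-183) = √11048*(-183) = (2*√2762)*(-183) = -366*√2762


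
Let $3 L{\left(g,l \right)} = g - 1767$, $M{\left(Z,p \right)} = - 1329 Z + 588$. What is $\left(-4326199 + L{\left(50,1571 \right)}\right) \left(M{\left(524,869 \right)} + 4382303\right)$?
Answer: $- \frac{47851862659430}{3} \approx -1.5951 \cdot 10^{13}$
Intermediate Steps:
$M{\left(Z,p \right)} = 588 - 1329 Z$
$L{\left(g,l \right)} = -589 + \frac{g}{3}$ ($L{\left(g,l \right)} = \frac{g - 1767}{3} = \frac{-1767 + g}{3} = -589 + \frac{g}{3}$)
$\left(-4326199 + L{\left(50,1571 \right)}\right) \left(M{\left(524,869 \right)} + 4382303\right) = \left(-4326199 + \left(-589 + \frac{1}{3} \cdot 50\right)\right) \left(\left(588 - 696396\right) + 4382303\right) = \left(-4326199 + \left(-589 + \frac{50}{3}\right)\right) \left(\left(588 - 696396\right) + 4382303\right) = \left(-4326199 - \frac{1717}{3}\right) \left(-695808 + 4382303\right) = \left(- \frac{12980314}{3}\right) 3686495 = - \frac{47851862659430}{3}$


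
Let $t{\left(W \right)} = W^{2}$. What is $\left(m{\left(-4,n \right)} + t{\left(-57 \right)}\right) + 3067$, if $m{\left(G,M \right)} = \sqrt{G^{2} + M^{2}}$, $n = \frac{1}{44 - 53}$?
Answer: $6316 + \frac{\sqrt{1297}}{9} \approx 6320.0$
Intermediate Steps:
$n = - \frac{1}{9}$ ($n = \frac{1}{-9} = - \frac{1}{9} \approx -0.11111$)
$\left(m{\left(-4,n \right)} + t{\left(-57 \right)}\right) + 3067 = \left(\sqrt{\left(-4\right)^{2} + \left(- \frac{1}{9}\right)^{2}} + \left(-57\right)^{2}\right) + 3067 = \left(\sqrt{16 + \frac{1}{81}} + 3249\right) + 3067 = \left(\sqrt{\frac{1297}{81}} + 3249\right) + 3067 = \left(\frac{\sqrt{1297}}{9} + 3249\right) + 3067 = \left(3249 + \frac{\sqrt{1297}}{9}\right) + 3067 = 6316 + \frac{\sqrt{1297}}{9}$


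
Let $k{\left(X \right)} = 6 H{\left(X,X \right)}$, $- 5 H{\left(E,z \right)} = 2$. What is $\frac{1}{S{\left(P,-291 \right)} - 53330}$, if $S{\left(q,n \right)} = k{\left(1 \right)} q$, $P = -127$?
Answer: $- \frac{5}{265126} \approx -1.8859 \cdot 10^{-5}$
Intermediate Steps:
$H{\left(E,z \right)} = - \frac{2}{5}$ ($H{\left(E,z \right)} = \left(- \frac{1}{5}\right) 2 = - \frac{2}{5}$)
$k{\left(X \right)} = - \frac{12}{5}$ ($k{\left(X \right)} = 6 \left(- \frac{2}{5}\right) = - \frac{12}{5}$)
$S{\left(q,n \right)} = - \frac{12 q}{5}$
$\frac{1}{S{\left(P,-291 \right)} - 53330} = \frac{1}{\left(- \frac{12}{5}\right) \left(-127\right) - 53330} = \frac{1}{\frac{1524}{5} - 53330} = \frac{1}{- \frac{265126}{5}} = - \frac{5}{265126}$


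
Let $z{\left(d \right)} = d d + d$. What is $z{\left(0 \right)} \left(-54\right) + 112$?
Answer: $112$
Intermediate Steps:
$z{\left(d \right)} = d + d^{2}$ ($z{\left(d \right)} = d^{2} + d = d + d^{2}$)
$z{\left(0 \right)} \left(-54\right) + 112 = 0 \left(1 + 0\right) \left(-54\right) + 112 = 0 \cdot 1 \left(-54\right) + 112 = 0 \left(-54\right) + 112 = 0 + 112 = 112$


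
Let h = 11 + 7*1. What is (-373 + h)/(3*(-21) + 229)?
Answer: -355/166 ≈ -2.1386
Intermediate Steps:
h = 18 (h = 11 + 7 = 18)
(-373 + h)/(3*(-21) + 229) = (-373 + 18)/(3*(-21) + 229) = -355/(-63 + 229) = -355/166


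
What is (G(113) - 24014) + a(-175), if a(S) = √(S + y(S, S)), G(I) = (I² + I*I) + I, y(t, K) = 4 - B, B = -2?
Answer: 1637 + 13*I ≈ 1637.0 + 13.0*I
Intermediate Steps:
y(t, K) = 6 (y(t, K) = 4 - 1*(-2) = 4 + 2 = 6)
G(I) = I + 2*I² (G(I) = (I² + I²) + I = 2*I² + I = I + 2*I²)
a(S) = √(6 + S) (a(S) = √(S + 6) = √(6 + S))
(G(113) - 24014) + a(-175) = (113*(1 + 2*113) - 24014) + √(6 - 175) = (113*(1 + 226) - 24014) + √(-169) = (113*227 - 24014) + 13*I = (25651 - 24014) + 13*I = 1637 + 13*I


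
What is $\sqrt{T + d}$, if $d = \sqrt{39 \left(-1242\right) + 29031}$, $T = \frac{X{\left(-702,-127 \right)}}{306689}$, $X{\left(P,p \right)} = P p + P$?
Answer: $\frac{\sqrt{27127255428 + 94058142721 i \sqrt{19407}}}{306689} \approx 8.3546 + 8.3373 i$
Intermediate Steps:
$X{\left(P,p \right)} = P + P p$
$T = \frac{88452}{306689}$ ($T = \frac{\left(-702\right) \left(1 - 127\right)}{306689} = \left(-702\right) \left(-126\right) \frac{1}{306689} = 88452 \cdot \frac{1}{306689} = \frac{88452}{306689} \approx 0.28841$)
$d = i \sqrt{19407}$ ($d = \sqrt{-48438 + 29031} = \sqrt{-19407} = i \sqrt{19407} \approx 139.31 i$)
$\sqrt{T + d} = \sqrt{\frac{88452}{306689} + i \sqrt{19407}}$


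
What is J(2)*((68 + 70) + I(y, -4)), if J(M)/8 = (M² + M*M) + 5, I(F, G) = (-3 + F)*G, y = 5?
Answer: 13520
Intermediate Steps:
I(F, G) = G*(-3 + F)
J(M) = 40 + 16*M² (J(M) = 8*((M² + M*M) + 5) = 8*((M² + M²) + 5) = 8*(2*M² + 5) = 8*(5 + 2*M²) = 40 + 16*M²)
J(2)*((68 + 70) + I(y, -4)) = (40 + 16*2²)*((68 + 70) - 4*(-3 + 5)) = (40 + 16*4)*(138 - 4*2) = (40 + 64)*(138 - 8) = 104*130 = 13520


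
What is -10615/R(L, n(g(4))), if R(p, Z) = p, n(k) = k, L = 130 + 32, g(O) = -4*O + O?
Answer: -10615/162 ≈ -65.525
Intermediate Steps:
g(O) = -3*O
L = 162
-10615/R(L, n(g(4))) = -10615/162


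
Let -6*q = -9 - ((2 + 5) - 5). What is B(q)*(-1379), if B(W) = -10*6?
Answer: 82740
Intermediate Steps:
q = 11/6 (q = -(-9 - ((2 + 5) - 5))/6 = -(-9 - (7 - 5))/6 = -(-9 - 1*2)/6 = -(-9 - 2)/6 = -⅙*(-11) = 11/6 ≈ 1.8333)
B(W) = -60
B(q)*(-1379) = -60*(-1379) = 82740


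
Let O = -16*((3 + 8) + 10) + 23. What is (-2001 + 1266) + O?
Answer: -1048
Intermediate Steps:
O = -313 (O = -16*(11 + 10) + 23 = -16*21 + 23 = -336 + 23 = -313)
(-2001 + 1266) + O = (-2001 + 1266) - 313 = -735 - 313 = -1048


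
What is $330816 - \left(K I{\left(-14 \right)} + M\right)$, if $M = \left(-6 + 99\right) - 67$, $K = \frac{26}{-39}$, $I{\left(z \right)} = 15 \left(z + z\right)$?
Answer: $330510$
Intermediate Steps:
$I{\left(z \right)} = 30 z$ ($I{\left(z \right)} = 15 \cdot 2 z = 30 z$)
$K = - \frac{2}{3}$ ($K = 26 \left(- \frac{1}{39}\right) = - \frac{2}{3} \approx -0.66667$)
$M = 26$ ($M = 93 - 67 = 26$)
$330816 - \left(K I{\left(-14 \right)} + M\right) = 330816 - \left(- \frac{2 \cdot 30 \left(-14\right)}{3} + 26\right) = 330816 - \left(\left(- \frac{2}{3}\right) \left(-420\right) + 26\right) = 330816 - \left(280 + 26\right) = 330816 - 306 = 330510$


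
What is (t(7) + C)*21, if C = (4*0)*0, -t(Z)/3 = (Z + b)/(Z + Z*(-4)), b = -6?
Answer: 3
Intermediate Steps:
t(Z) = (-6 + Z)/Z (t(Z) = -3*(Z - 6)/(Z + Z*(-4)) = -3*(-6 + Z)/(Z - 4*Z) = -3*(-6 + Z)/((-3*Z)) = -3*(-6 + Z)*(-1/(3*Z)) = -(-1)*(-6 + Z)/Z = (-6 + Z)/Z)
C = 0 (C = 0*0 = 0)
(t(7) + C)*21 = ((-6 + 7)/7 + 0)*21 = ((1/7)*1 + 0)*21 = (1/7 + 0)*21 = (1/7)*21 = 3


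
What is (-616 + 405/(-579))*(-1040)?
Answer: 123783920/193 ≈ 6.4137e+5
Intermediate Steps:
(-616 + 405/(-579))*(-1040) = (-616 + 405*(-1/579))*(-1040) = (-616 - 135/193)*(-1040) = -119023/193*(-1040) = 123783920/193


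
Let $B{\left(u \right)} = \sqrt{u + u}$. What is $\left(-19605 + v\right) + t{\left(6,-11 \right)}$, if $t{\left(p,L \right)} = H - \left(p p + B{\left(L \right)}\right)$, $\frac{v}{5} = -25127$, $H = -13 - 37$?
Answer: $-145326 - i \sqrt{22} \approx -1.4533 \cdot 10^{5} - 4.6904 i$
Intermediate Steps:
$B{\left(u \right)} = \sqrt{2} \sqrt{u}$ ($B{\left(u \right)} = \sqrt{2 u} = \sqrt{2} \sqrt{u}$)
$H = -50$
$v = -125635$ ($v = 5 \left(-25127\right) = -125635$)
$t{\left(p,L \right)} = -50 - p^{2} - \sqrt{2} \sqrt{L}$ ($t{\left(p,L \right)} = -50 - \left(p p + \sqrt{2} \sqrt{L}\right) = -50 - \left(p^{2} + \sqrt{2} \sqrt{L}\right) = -50 - p^{2} - \sqrt{2} \sqrt{L}$)
$\left(-19605 + v\right) + t{\left(6,-11 \right)} = \left(-19605 - 125635\right) - \left(86 + \sqrt{2} \sqrt{-11}\right) = -145240 - \left(86 + \sqrt{2} i \sqrt{11}\right) = -145240 - \left(86 + i \sqrt{22}\right) = -145326 - i \sqrt{22}$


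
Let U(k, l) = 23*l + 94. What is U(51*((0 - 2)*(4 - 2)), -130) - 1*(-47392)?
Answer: 44496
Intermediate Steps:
U(k, l) = 94 + 23*l
U(51*((0 - 2)*(4 - 2)), -130) - 1*(-47392) = (94 + 23*(-130)) - 1*(-47392) = (94 - 2990) + 47392 = -2896 + 47392 = 44496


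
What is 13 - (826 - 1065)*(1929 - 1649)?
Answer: 66933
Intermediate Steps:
13 - (826 - 1065)*(1929 - 1649) = 13 - (-239)*280 = 13 - 1*(-66920) = 13 + 66920 = 66933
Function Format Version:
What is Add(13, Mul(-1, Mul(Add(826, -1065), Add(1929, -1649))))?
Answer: 66933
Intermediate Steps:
Add(13, Mul(-1, Mul(Add(826, -1065), Add(1929, -1649)))) = Add(13, Mul(-1, Mul(-239, 280))) = Add(13, Mul(-1, -66920)) = Add(13, 66920) = 66933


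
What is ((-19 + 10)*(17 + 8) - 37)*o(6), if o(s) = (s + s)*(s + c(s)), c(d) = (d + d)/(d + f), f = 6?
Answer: -22008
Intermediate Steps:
c(d) = 2*d/(6 + d) (c(d) = (d + d)/(d + 6) = (2*d)/(6 + d) = 2*d/(6 + d))
o(s) = 2*s*(s + 2*s/(6 + s)) (o(s) = (s + s)*(s + 2*s/(6 + s)) = (2*s)*(s + 2*s/(6 + s)) = 2*s*(s + 2*s/(6 + s)))
((-19 + 10)*(17 + 8) - 37)*o(6) = ((-19 + 10)*(17 + 8) - 37)*(2*6²*(8 + 6)/(6 + 6)) = (-9*25 - 37)*(2*36*14/12) = (-225 - 37)*(2*36*(1/12)*14) = -262*84 = -22008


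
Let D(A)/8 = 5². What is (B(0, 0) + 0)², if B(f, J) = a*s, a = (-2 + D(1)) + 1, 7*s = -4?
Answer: 633616/49 ≈ 12931.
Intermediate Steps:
D(A) = 200 (D(A) = 8*5² = 8*25 = 200)
s = -4/7 (s = (⅐)*(-4) = -4/7 ≈ -0.57143)
a = 199 (a = (-2 + 200) + 1 = 198 + 1 = 199)
B(f, J) = -796/7 (B(f, J) = 199*(-4/7) = -796/7)
(B(0, 0) + 0)² = (-796/7 + 0)² = (-796/7)² = 633616/49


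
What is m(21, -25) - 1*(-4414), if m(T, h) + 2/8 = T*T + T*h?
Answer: 17319/4 ≈ 4329.8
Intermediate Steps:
m(T, h) = -1/4 + T**2 + T*h (m(T, h) = -1/4 + (T*T + T*h) = -1/4 + (T**2 + T*h) = -1/4 + T**2 + T*h)
m(21, -25) - 1*(-4414) = (-1/4 + 21**2 + 21*(-25)) - 1*(-4414) = (-1/4 + 441 - 525) + 4414 = -337/4 + 4414 = 17319/4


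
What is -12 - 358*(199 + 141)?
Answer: -121732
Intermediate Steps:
-12 - 358*(199 + 141) = -12 - 358*340 = -12 - 121720 = -121732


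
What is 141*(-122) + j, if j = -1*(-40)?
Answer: -17162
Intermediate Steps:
j = 40
141*(-122) + j = 141*(-122) + 40 = -17202 + 40 = -17162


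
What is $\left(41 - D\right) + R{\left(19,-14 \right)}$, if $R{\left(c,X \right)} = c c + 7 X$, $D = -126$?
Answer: $430$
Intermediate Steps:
$R{\left(c,X \right)} = c^{2} + 7 X$
$\left(41 - D\right) + R{\left(19,-14 \right)} = \left(41 - -126\right) + \left(19^{2} + 7 \left(-14\right)\right) = \left(41 + 126\right) + \left(361 - 98\right) = 167 + 263 = 430$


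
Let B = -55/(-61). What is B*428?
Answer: 23540/61 ≈ 385.90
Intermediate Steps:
B = 55/61 (B = -55*(-1/61) = 55/61 ≈ 0.90164)
B*428 = (55/61)*428 = 23540/61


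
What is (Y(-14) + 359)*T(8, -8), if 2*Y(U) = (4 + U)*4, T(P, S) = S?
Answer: -2712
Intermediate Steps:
Y(U) = 8 + 2*U (Y(U) = ((4 + U)*4)/2 = (16 + 4*U)/2 = 8 + 2*U)
(Y(-14) + 359)*T(8, -8) = ((8 + 2*(-14)) + 359)*(-8) = ((8 - 28) + 359)*(-8) = (-20 + 359)*(-8) = 339*(-8) = -2712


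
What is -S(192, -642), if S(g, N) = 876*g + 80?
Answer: -168272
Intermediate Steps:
S(g, N) = 80 + 876*g
-S(192, -642) = -(80 + 876*192) = -(80 + 168192) = -1*168272 = -168272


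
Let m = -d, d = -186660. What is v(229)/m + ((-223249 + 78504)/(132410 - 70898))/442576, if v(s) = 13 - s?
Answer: -164092912297/141155065518720 ≈ -0.0011625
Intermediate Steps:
m = 186660 (m = -1*(-186660) = 186660)
v(229)/m + ((-223249 + 78504)/(132410 - 70898))/442576 = (13 - 1*229)/186660 + ((-223249 + 78504)/(132410 - 70898))/442576 = (13 - 229)*(1/186660) - 144745/61512*(1/442576) = -216*1/186660 - 144745*1/61512*(1/442576) = -6/5185 - 144745/61512*1/442576 = -6/5185 - 144745/27223734912 = -164092912297/141155065518720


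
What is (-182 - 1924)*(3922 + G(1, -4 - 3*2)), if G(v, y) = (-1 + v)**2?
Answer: -8259732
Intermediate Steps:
(-182 - 1924)*(3922 + G(1, -4 - 3*2)) = (-182 - 1924)*(3922 + (-1 + 1)**2) = -2106*(3922 + 0**2) = -2106*(3922 + 0) = -2106*3922 = -8259732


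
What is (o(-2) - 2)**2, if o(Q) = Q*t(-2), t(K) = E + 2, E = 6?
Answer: 324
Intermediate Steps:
t(K) = 8 (t(K) = 6 + 2 = 8)
o(Q) = 8*Q (o(Q) = Q*8 = 8*Q)
(o(-2) - 2)**2 = (8*(-2) - 2)**2 = (-16 - 2)**2 = (-18)**2 = 324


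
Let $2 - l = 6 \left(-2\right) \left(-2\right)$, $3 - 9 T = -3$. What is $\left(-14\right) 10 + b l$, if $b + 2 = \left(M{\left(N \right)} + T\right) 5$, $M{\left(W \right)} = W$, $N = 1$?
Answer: $- \frac{838}{3} \approx -279.33$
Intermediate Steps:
$T = \frac{2}{3}$ ($T = \frac{1}{3} - - \frac{1}{3} = \frac{1}{3} + \frac{1}{3} = \frac{2}{3} \approx 0.66667$)
$b = \frac{19}{3}$ ($b = -2 + \left(1 + \frac{2}{3}\right) 5 = -2 + \frac{5}{3} \cdot 5 = -2 + \frac{25}{3} = \frac{19}{3} \approx 6.3333$)
$l = -22$ ($l = 2 - 6 \left(-2\right) \left(-2\right) = 2 - \left(-12\right) \left(-2\right) = 2 - 24 = -22$)
$\left(-14\right) 10 + b l = \left(-14\right) 10 + \frac{19}{3} \left(-22\right) = -140 - \frac{418}{3} = - \frac{838}{3}$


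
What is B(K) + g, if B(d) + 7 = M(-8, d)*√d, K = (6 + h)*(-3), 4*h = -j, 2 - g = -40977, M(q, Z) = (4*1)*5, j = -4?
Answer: 40972 + 20*I*√21 ≈ 40972.0 + 91.651*I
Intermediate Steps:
M(q, Z) = 20 (M(q, Z) = 4*5 = 20)
g = 40979 (g = 2 - 1*(-40977) = 2 + 40977 = 40979)
h = 1 (h = (-1*(-4))/4 = (¼)*4 = 1)
K = -21 (K = (6 + 1)*(-3) = 7*(-3) = -21)
B(d) = -7 + 20*√d
B(K) + g = (-7 + 20*√(-21)) + 40979 = (-7 + 20*(I*√21)) + 40979 = (-7 + 20*I*√21) + 40979 = 40972 + 20*I*√21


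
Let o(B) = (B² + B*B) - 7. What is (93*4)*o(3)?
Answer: 4092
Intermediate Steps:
o(B) = -7 + 2*B² (o(B) = (B² + B²) - 7 = 2*B² - 7 = -7 + 2*B²)
(93*4)*o(3) = (93*4)*(-7 + 2*3²) = 372*(-7 + 2*9) = 372*(-7 + 18) = 372*11 = 4092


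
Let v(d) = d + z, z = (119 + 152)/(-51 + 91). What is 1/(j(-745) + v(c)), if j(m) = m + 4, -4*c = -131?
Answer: -40/28059 ≈ -0.0014256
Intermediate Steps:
c = 131/4 (c = -¼*(-131) = 131/4 ≈ 32.750)
j(m) = 4 + m
z = 271/40 ≈ 6.7750
v(d) = 271/40 + d (v(d) = d + 271/40 = 271/40 + d)
1/(j(-745) + v(c)) = 1/((4 - 745) + (271/40 + 131/4)) = 1/(-741 + 1581/40) = 1/(-28059/40) = -40/28059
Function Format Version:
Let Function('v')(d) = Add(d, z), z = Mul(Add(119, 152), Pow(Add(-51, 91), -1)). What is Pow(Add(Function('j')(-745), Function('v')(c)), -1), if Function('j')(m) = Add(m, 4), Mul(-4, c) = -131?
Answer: Rational(-40, 28059) ≈ -0.0014256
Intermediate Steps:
c = Rational(131, 4) (c = Mul(Rational(-1, 4), -131) = Rational(131, 4) ≈ 32.750)
Function('j')(m) = Add(4, m)
z = Rational(271, 40) (z = Mul(271, Pow(40, -1)) = Mul(271, Rational(1, 40)) = Rational(271, 40) ≈ 6.7750)
Function('v')(d) = Add(Rational(271, 40), d) (Function('v')(d) = Add(d, Rational(271, 40)) = Add(Rational(271, 40), d))
Pow(Add(Function('j')(-745), Function('v')(c)), -1) = Pow(Add(Add(4, -745), Add(Rational(271, 40), Rational(131, 4))), -1) = Pow(Add(-741, Rational(1581, 40)), -1) = Pow(Rational(-28059, 40), -1) = Rational(-40, 28059)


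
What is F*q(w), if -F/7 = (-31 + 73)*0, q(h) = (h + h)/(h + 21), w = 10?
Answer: 0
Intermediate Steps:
q(h) = 2*h/(21 + h) (q(h) = (2*h)/(21 + h) = 2*h/(21 + h))
F = 0 (F = -7*(-31 + 73)*0 = -294*0 = -7*0 = 0)
F*q(w) = 0*(2*10/(21 + 10)) = 0*(2*10/31) = 0*(2*10*(1/31)) = 0*(20/31) = 0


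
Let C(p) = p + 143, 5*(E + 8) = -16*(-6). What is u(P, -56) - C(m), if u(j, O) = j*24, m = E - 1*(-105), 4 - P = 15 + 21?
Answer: -5136/5 ≈ -1027.2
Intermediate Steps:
E = 56/5 (E = -8 + (-16*(-6))/5 = -8 + (⅕)*96 = -8 + 96/5 = 56/5 ≈ 11.200)
P = -32 (P = 4 - (15 + 21) = 4 - 1*36 = 4 - 36 = -32)
m = 581/5 (m = 56/5 - 1*(-105) = 56/5 + 105 = 581/5 ≈ 116.20)
u(j, O) = 24*j
C(p) = 143 + p
u(P, -56) - C(m) = 24*(-32) - (143 + 581/5) = -768 - 1*1296/5 = -768 - 1296/5 = -5136/5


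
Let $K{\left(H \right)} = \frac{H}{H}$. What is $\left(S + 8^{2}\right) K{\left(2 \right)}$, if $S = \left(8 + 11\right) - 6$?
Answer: $77$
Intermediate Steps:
$S = 13$ ($S = 19 - 6 = 13$)
$K{\left(H \right)} = 1$
$\left(S + 8^{2}\right) K{\left(2 \right)} = \left(13 + 8^{2}\right) 1 = \left(13 + 64\right) 1 = 77 \cdot 1 = 77$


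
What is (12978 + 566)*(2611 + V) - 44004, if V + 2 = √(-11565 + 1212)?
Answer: 35292292 + 13544*I*√10353 ≈ 3.5292e+7 + 1.3781e+6*I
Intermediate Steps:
V = -2 + I*√10353 (V = -2 + √(-11565 + 1212) = -2 + √(-10353) = -2 + I*√10353 ≈ -2.0 + 101.75*I)
(12978 + 566)*(2611 + V) - 44004 = (12978 + 566)*(2611 + (-2 + I*√10353)) - 44004 = 13544*(2609 + I*√10353) - 44004 = (35336296 + 13544*I*√10353) - 44004 = 35292292 + 13544*I*√10353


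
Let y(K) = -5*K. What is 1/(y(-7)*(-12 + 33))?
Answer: 1/735 ≈ 0.0013605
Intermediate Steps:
1/(y(-7)*(-12 + 33)) = 1/((-5*(-7))*(-12 + 33)) = 1/(35*21) = 1/735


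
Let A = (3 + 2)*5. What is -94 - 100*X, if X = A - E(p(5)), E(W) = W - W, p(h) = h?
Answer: -2594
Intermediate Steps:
A = 25 (A = 5*5 = 25)
E(W) = 0
X = 25 (X = 25 - 1*0 = 25 + 0 = 25)
-94 - 100*X = -94 - 100*25 = -94 - 2500 = -2594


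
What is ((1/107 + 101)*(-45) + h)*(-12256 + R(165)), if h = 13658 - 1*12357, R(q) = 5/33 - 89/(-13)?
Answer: 1824227221766/45903 ≈ 3.9741e+7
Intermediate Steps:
R(q) = 3002/429 (R(q) = 5*(1/33) - 89*(-1/13) = 5/33 + 89/13 = 3002/429)
h = 1301 (h = 13658 - 12357 = 1301)
((1/107 + 101)*(-45) + h)*(-12256 + R(165)) = ((1/107 + 101)*(-45) + 1301)*(-12256 + 3002/429) = ((1/107 + 101)*(-45) + 1301)*(-5254822/429) = ((10808/107)*(-45) + 1301)*(-5254822/429) = (-486360/107 + 1301)*(-5254822/429) = -347153/107*(-5254822/429) = 1824227221766/45903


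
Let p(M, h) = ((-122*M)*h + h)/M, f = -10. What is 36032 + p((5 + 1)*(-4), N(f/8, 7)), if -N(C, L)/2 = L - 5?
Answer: 219121/6 ≈ 36520.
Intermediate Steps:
N(C, L) = 10 - 2*L (N(C, L) = -2*(L - 5) = -2*(-5 + L) = 10 - 2*L)
p(M, h) = (h - 122*M*h)/M (p(M, h) = (-122*M*h + h)/M = (h - 122*M*h)/M)
36032 + p((5 + 1)*(-4), N(f/8, 7)) = 36032 + (-122*(10 - 2*7) + (10 - 2*7)/(((5 + 1)*(-4)))) = 36032 + (-122*(10 - 14) + (10 - 14)/((6*(-4)))) = 36032 + (-122*(-4) - 4/(-24)) = 36032 + (488 - 4*(-1/24)) = 36032 + (488 + ⅙) = 36032 + 2929/6 = 219121/6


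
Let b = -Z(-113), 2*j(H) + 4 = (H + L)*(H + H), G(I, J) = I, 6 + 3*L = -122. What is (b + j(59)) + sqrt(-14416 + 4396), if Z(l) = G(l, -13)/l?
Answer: 2882/3 + 2*I*sqrt(2505) ≈ 960.67 + 100.1*I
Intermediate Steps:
L = -128/3 (L = -2 + (1/3)*(-122) = -2 - 122/3 = -128/3 ≈ -42.667)
j(H) = -2 + H*(-128/3 + H) (j(H) = -2 + ((H - 128/3)*(H + H))/2 = -2 + ((-128/3 + H)*(2*H))/2 = -2 + (2*H*(-128/3 + H))/2 = -2 + H*(-128/3 + H))
Z(l) = 1 (Z(l) = l/l = 1)
b = -1 (b = -1*1 = -1)
(b + j(59)) + sqrt(-14416 + 4396) = (-1 + (-2 + 59**2 - 128/3*59)) + sqrt(-14416 + 4396) = (-1 + (-2 + 3481 - 7552/3)) + sqrt(-10020) = (-1 + 2885/3) + 2*I*sqrt(2505) = 2882/3 + 2*I*sqrt(2505)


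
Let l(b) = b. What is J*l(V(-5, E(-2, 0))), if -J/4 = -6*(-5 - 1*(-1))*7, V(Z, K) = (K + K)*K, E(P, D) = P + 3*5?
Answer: -227136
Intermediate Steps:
E(P, D) = 15 + P (E(P, D) = P + 15 = 15 + P)
V(Z, K) = 2*K² (V(Z, K) = (2*K)*K = 2*K²)
J = -672 (J = -4*(-6*(-5 - 1*(-1)))*7 = -4*(-6*(-5 + 1))*7 = -4*(-6*(-4))*7 = -96*7 = -4*168 = -672)
J*l(V(-5, E(-2, 0))) = -1344*(15 - 2)² = -1344*13² = -1344*169 = -672*338 = -227136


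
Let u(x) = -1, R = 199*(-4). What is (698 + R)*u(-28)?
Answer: 98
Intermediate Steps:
R = -796
(698 + R)*u(-28) = (698 - 796)*(-1) = -98*(-1) = 98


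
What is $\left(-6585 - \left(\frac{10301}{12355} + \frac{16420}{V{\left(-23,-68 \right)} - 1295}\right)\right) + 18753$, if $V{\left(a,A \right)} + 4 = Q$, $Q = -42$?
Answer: $\frac{201789148699}{16568055} \approx 12179.0$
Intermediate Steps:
$V{\left(a,A \right)} = -46$ ($V{\left(a,A \right)} = -4 - 42 = -46$)
$\left(-6585 - \left(\frac{10301}{12355} + \frac{16420}{V{\left(-23,-68 \right)} - 1295}\right)\right) + 18753 = \left(-6585 - \left(\frac{10301}{12355} + \frac{16420}{-46 - 1295}\right)\right) + 18753 = \left(-6585 - \left(\frac{10301}{12355} + \frac{16420}{-1341}\right)\right) + 18753 = \left(-6585 - - \frac{189055459}{16568055}\right) + 18753 = \left(-6585 + \left(\frac{16420}{1341} - \frac{10301}{12355}\right)\right) + 18753 = \left(-6585 + \frac{189055459}{16568055}\right) + 18753 = - \frac{108911586716}{16568055} + 18753 = \frac{201789148699}{16568055}$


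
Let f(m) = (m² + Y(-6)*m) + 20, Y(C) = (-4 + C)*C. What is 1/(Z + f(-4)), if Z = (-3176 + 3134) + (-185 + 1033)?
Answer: 1/602 ≈ 0.0016611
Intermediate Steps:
Z = 806 (Z = -42 + 848 = 806)
Y(C) = C*(-4 + C)
f(m) = 20 + m² + 60*m (f(m) = (m² + (-6*(-4 - 6))*m) + 20 = (m² + (-6*(-10))*m) + 20 = (m² + 60*m) + 20 = 20 + m² + 60*m)
1/(Z + f(-4)) = 1/(806 + (20 + (-4)² + 60*(-4))) = 1/(806 + (20 + 16 - 240)) = 1/(806 - 204) = 1/602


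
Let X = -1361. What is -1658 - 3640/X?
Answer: -2252898/1361 ≈ -1655.3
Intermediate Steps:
-1658 - 3640/X = -1658 - 3640/(-1361) = -1658 - 3640*(-1/1361) = -1658 + 3640/1361 = -2252898/1361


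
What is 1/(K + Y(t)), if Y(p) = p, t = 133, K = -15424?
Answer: -1/15291 ≈ -6.5398e-5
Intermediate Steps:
1/(K + Y(t)) = 1/(-15424 + 133) = 1/(-15291) = -1/15291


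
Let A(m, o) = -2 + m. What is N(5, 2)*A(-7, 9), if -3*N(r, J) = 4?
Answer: 12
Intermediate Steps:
N(r, J) = -4/3 (N(r, J) = -1/3*4 = -4/3)
N(5, 2)*A(-7, 9) = -4*(-2 - 7)/3 = -4/3*(-9) = 12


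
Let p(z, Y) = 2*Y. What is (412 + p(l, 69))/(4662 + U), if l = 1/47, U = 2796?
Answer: 25/339 ≈ 0.073746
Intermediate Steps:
l = 1/47 ≈ 0.021277
(412 + p(l, 69))/(4662 + U) = (412 + 2*69)/(4662 + 2796) = (412 + 138)/7458 = 550*(1/7458) = 25/339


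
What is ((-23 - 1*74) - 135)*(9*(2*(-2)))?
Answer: 8352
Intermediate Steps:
((-23 - 1*74) - 135)*(9*(2*(-2))) = ((-23 - 74) - 135)*(9*(-4)) = (-97 - 135)*(-36) = -232*(-36) = 8352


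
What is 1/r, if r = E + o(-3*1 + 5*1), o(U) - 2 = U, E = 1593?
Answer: 1/1597 ≈ 0.00062617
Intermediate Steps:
o(U) = 2 + U
r = 1597 (r = 1593 + (2 + (-3*1 + 5*1)) = 1593 + (2 + (-3 + 5)) = 1593 + (2 + 2) = 1593 + 4 = 1597)
1/r = 1/1597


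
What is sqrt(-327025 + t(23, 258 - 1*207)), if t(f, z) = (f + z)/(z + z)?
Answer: I*sqrt(850590138)/51 ≈ 571.86*I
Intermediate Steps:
t(f, z) = (f + z)/(2*z) (t(f, z) = (f + z)/((2*z)) = (f + z)*(1/(2*z)) = (f + z)/(2*z))
sqrt(-327025 + t(23, 258 - 1*207)) = sqrt(-327025 + (23 + (258 - 1*207))/(2*(258 - 1*207))) = sqrt(-327025 + (23 + (258 - 207))/(2*(258 - 207))) = sqrt(-327025 + (1/2)*(23 + 51)/51) = sqrt(-327025 + (1/2)*(1/51)*74) = sqrt(-327025 + 37/51) = sqrt(-16678238/51) = I*sqrt(850590138)/51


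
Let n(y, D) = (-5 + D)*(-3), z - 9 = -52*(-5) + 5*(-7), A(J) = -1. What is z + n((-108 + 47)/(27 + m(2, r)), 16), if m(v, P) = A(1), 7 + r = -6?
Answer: 201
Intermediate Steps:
r = -13 (r = -7 - 6 = -13)
m(v, P) = -1
z = 234 (z = 9 + (-52*(-5) + 5*(-7)) = 9 + (260 - 35) = 9 + 225 = 234)
n(y, D) = 15 - 3*D
z + n((-108 + 47)/(27 + m(2, r)), 16) = 234 + (15 - 3*16) = 234 + (15 - 48) = 234 - 33 = 201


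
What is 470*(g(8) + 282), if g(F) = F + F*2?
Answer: 143820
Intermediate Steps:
g(F) = 3*F (g(F) = F + 2*F = 3*F)
470*(g(8) + 282) = 470*(3*8 + 282) = 470*(24 + 282) = 470*306 = 143820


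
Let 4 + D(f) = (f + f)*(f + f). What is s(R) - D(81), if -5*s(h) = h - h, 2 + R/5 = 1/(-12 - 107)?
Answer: -26240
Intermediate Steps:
D(f) = -4 + 4*f² (D(f) = -4 + (f + f)*(f + f) = -4 + (2*f)*(2*f) = -4 + 4*f²)
R = -1195/119 (R = -10 + 5/(-12 - 107) = -10 + 5/(-119) = -10 + 5*(-1/119) = -10 - 5/119 = -1195/119 ≈ -10.042)
s(h) = 0 (s(h) = -(h - h)/5 = -⅕*0 = 0)
s(R) - D(81) = 0 - (-4 + 4*81²) = 0 - (-4 + 4*6561) = 0 - (-4 + 26244) = 0 - 1*26240 = 0 - 26240 = -26240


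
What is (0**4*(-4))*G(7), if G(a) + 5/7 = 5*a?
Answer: 0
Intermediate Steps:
G(a) = -5/7 + 5*a
(0**4*(-4))*G(7) = (0**4*(-4))*(-5/7 + 5*7) = (0*(-4))*(-5/7 + 35) = 0*(240/7) = 0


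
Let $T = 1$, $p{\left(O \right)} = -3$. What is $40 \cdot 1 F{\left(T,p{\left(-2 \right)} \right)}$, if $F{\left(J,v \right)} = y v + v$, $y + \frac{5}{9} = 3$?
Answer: $- \frac{1240}{3} \approx -413.33$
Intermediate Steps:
$y = \frac{22}{9}$ ($y = - \frac{5}{9} + 3 = \frac{22}{9} \approx 2.4444$)
$F{\left(J,v \right)} = \frac{31 v}{9}$ ($F{\left(J,v \right)} = \frac{22 v}{9} + v = \frac{31 v}{9}$)
$40 \cdot 1 F{\left(T,p{\left(-2 \right)} \right)} = 40 \cdot 1 \cdot \frac{31}{9} \left(-3\right) = 40 \left(- \frac{31}{3}\right) = - \frac{1240}{3}$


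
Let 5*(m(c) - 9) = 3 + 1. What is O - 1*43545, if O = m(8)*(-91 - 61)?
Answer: -225173/5 ≈ -45035.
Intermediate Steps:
m(c) = 49/5 (m(c) = 9 + (3 + 1)/5 = 9 + (⅕)*4 = 9 + ⅘ = 49/5)
O = -7448/5 (O = 49*(-91 - 61)/5 = (49/5)*(-152) = -7448/5 ≈ -1489.6)
O - 1*43545 = -7448/5 - 1*43545 = -7448/5 - 43545 = -225173/5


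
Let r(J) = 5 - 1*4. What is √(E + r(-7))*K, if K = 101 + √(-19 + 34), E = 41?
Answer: √42*(101 + √15) ≈ 679.65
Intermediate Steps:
r(J) = 1 (r(J) = 5 - 4 = 1)
K = 101 + √15 ≈ 104.87
√(E + r(-7))*K = √(41 + 1)*(101 + √15) = √42*(101 + √15)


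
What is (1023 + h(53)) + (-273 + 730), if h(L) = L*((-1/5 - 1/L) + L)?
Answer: 21387/5 ≈ 4277.4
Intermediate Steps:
h(L) = L*(-⅕ + L - 1/L) (h(L) = L*((-1*⅕ - 1/L) + L) = L*((-⅕ - 1/L) + L) = L*(-⅕ + L - 1/L))
(1023 + h(53)) + (-273 + 730) = (1023 + (-1 + 53² - ⅕*53)) + (-273 + 730) = (1023 + (-1 + 2809 - 53/5)) + 457 = (1023 + 13987/5) + 457 = 19102/5 + 457 = 21387/5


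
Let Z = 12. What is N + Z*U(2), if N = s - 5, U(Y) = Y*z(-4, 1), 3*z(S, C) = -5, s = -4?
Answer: -49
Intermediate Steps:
z(S, C) = -5/3 (z(S, C) = (1/3)*(-5) = -5/3)
U(Y) = -5*Y/3 (U(Y) = Y*(-5/3) = -5*Y/3)
N = -9 (N = -4 - 5 = -9)
N + Z*U(2) = -9 + 12*(-5/3*2) = -9 + 12*(-10/3) = -9 - 40 = -49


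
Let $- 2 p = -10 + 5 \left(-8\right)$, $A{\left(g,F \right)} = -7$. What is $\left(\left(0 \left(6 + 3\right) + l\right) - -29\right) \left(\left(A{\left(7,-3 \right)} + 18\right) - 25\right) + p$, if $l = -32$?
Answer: $67$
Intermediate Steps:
$p = 25$ ($p = - \frac{-10 + 5 \left(-8\right)}{2} = - \frac{-10 - 40}{2} = \left(- \frac{1}{2}\right) \left(-50\right) = 25$)
$\left(\left(0 \left(6 + 3\right) + l\right) - -29\right) \left(\left(A{\left(7,-3 \right)} + 18\right) - 25\right) + p = \left(\left(0 \left(6 + 3\right) - 32\right) - -29\right) \left(\left(-7 + 18\right) - 25\right) + 25 = \left(\left(0 \cdot 9 - 32\right) + 29\right) \left(11 - 25\right) + 25 = \left(\left(0 - 32\right) + 29\right) \left(-14\right) + 25 = \left(-32 + 29\right) \left(-14\right) + 25 = \left(-3\right) \left(-14\right) + 25 = 42 + 25 = 67$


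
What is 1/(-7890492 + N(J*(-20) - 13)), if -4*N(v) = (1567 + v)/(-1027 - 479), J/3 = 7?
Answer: -1004/7922053779 ≈ -1.2673e-7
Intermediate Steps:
J = 21 (J = 3*7 = 21)
N(v) = 1567/6024 + v/6024 (N(v) = -(1567 + v)/(4*(-1027 - 479)) = -(1567 + v)/(4*(-1506)) = -(1567 + v)*(-1)/(4*1506) = -(-1567/1506 - v/1506)/4 = 1567/6024 + v/6024)
1/(-7890492 + N(J*(-20) - 13)) = 1/(-7890492 + (1567/6024 + (21*(-20) - 13)/6024)) = 1/(-7890492 + (1567/6024 + (-420 - 13)/6024)) = 1/(-7890492 + (1567/6024 + (1/6024)*(-433))) = 1/(-7890492 + (1567/6024 - 433/6024)) = 1/(-7890492 + 189/1004) = 1/(-7922053779/1004) = -1004/7922053779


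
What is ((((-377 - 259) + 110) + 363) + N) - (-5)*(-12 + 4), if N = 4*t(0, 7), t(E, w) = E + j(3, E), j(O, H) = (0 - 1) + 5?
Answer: -187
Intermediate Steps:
j(O, H) = 4 (j(O, H) = -1 + 5 = 4)
t(E, w) = 4 + E (t(E, w) = E + 4 = 4 + E)
N = 16 (N = 4*(4 + 0) = 4*4 = 16)
((((-377 - 259) + 110) + 363) + N) - (-5)*(-12 + 4) = ((((-377 - 259) + 110) + 363) + 16) - (-5)*(-12 + 4) = (((-636 + 110) + 363) + 16) - (-5)*(-8) = ((-526 + 363) + 16) - 1*40 = (-163 + 16) - 40 = -147 - 40 = -187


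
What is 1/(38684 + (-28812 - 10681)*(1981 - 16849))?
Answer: 1/587220608 ≈ 1.7029e-9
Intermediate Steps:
1/(38684 + (-28812 - 10681)*(1981 - 16849)) = 1/(38684 - 39493*(-14868)) = 1/(38684 + 587181924) = 1/587220608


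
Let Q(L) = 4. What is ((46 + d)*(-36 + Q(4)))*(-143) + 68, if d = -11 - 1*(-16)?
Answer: 233444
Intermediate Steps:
d = 5 (d = -11 + 16 = 5)
((46 + d)*(-36 + Q(4)))*(-143) + 68 = ((46 + 5)*(-36 + 4))*(-143) + 68 = (51*(-32))*(-143) + 68 = -1632*(-143) + 68 = 233376 + 68 = 233444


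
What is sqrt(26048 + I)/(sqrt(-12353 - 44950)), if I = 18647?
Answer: -I*sqrt(284573065)/19101 ≈ -0.88316*I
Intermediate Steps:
sqrt(26048 + I)/(sqrt(-12353 - 44950)) = sqrt(26048 + 18647)/(sqrt(-12353 - 44950)) = sqrt(44695)/(sqrt(-57303)) = sqrt(44695)/((3*I*sqrt(6367))) = sqrt(44695)*(-I*sqrt(6367)/19101) = -I*sqrt(284573065)/19101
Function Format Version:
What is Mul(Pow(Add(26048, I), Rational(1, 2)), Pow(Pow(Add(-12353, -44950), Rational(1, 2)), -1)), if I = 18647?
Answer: Mul(Rational(-1, 19101), I, Pow(284573065, Rational(1, 2))) ≈ Mul(-0.88316, I)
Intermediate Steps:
Mul(Pow(Add(26048, I), Rational(1, 2)), Pow(Pow(Add(-12353, -44950), Rational(1, 2)), -1)) = Mul(Pow(Add(26048, 18647), Rational(1, 2)), Pow(Pow(Add(-12353, -44950), Rational(1, 2)), -1)) = Mul(Pow(44695, Rational(1, 2)), Pow(Pow(-57303, Rational(1, 2)), -1)) = Mul(Pow(44695, Rational(1, 2)), Pow(Mul(3, I, Pow(6367, Rational(1, 2))), -1)) = Mul(Pow(44695, Rational(1, 2)), Mul(Rational(-1, 19101), I, Pow(6367, Rational(1, 2)))) = Mul(Rational(-1, 19101), I, Pow(284573065, Rational(1, 2)))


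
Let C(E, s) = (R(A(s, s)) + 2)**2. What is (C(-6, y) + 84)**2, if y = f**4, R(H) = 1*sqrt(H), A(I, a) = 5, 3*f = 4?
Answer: 8729 + 744*sqrt(5) ≈ 10393.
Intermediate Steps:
f = 4/3 (f = (1/3)*4 = 4/3 ≈ 1.3333)
R(H) = sqrt(H)
y = 256/81 (y = (4/3)**4 = 256/81 ≈ 3.1605)
C(E, s) = (2 + sqrt(5))**2 (C(E, s) = (sqrt(5) + 2)**2 = (2 + sqrt(5))**2)
(C(-6, y) + 84)**2 = ((2 + sqrt(5))**2 + 84)**2 = (84 + (2 + sqrt(5))**2)**2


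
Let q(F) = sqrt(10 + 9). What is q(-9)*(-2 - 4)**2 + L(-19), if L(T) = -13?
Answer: -13 + 36*sqrt(19) ≈ 143.92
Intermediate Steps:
q(F) = sqrt(19)
q(-9)*(-2 - 4)**2 + L(-19) = sqrt(19)*(-2 - 4)**2 - 13 = sqrt(19)*(-6)**2 - 13 = sqrt(19)*36 - 13 = 36*sqrt(19) - 13 = -13 + 36*sqrt(19)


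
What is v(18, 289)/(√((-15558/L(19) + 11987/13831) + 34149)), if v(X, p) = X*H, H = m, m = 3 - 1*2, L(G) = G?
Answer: 9*√575443961348006/2189756654 ≈ 0.098593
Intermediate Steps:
m = 1 (m = 3 - 2 = 1)
H = 1
v(X, p) = X (v(X, p) = X*1 = X)
v(18, 289)/(√((-15558/L(19) + 11987/13831) + 34149)) = 18/(√((-15558/19 + 11987/13831) + 34149)) = 18/(√(-214954945/262789 + 34149)) = 18/(√(8759026616/262789)) = 18/((2*√575443961348006/262789)) = 18*(√575443961348006/4379513308) = 9*√575443961348006/2189756654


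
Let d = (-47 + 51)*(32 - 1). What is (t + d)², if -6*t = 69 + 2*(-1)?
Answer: 458329/36 ≈ 12731.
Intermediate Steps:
d = 124 (d = 4*31 = 124)
t = -67/6 (t = -(69 + 2*(-1))/6 = -(69 - 2)/6 = -⅙*67 = -67/6 ≈ -11.167)
(t + d)² = (-67/6 + 124)² = (677/6)² = 458329/36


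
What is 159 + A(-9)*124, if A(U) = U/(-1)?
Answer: 1275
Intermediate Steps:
A(U) = -U (A(U) = U*(-1) = -U)
159 + A(-9)*124 = 159 - 1*(-9)*124 = 159 + 9*124 = 159 + 1116 = 1275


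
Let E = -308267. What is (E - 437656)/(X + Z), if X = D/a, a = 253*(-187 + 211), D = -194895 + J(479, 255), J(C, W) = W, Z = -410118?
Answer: 188718519/103767964 ≈ 1.8187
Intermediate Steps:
D = -194640 (D = -194895 + 255 = -194640)
a = 6072 (a = 253*24 = 6072)
X = -8110/253 (X = -194640/6072 = -194640*1/6072 = -8110/253 ≈ -32.055)
(E - 437656)/(X + Z) = (-308267 - 437656)/(-8110/253 - 410118) = -745923/(-103767964/253) = -745923*(-253/103767964) = 188718519/103767964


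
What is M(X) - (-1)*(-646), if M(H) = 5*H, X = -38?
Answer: -836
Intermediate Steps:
M(X) - (-1)*(-646) = 5*(-38) - (-1)*(-646) = -190 - 1*646 = -190 - 646 = -836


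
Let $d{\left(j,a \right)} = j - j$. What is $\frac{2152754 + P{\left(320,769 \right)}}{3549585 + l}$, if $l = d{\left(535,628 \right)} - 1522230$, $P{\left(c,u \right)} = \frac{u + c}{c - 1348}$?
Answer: $\frac{2213030023}{2084120940} \approx 1.0619$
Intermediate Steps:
$d{\left(j,a \right)} = 0$
$P{\left(c,u \right)} = \frac{c + u}{-1348 + c}$ ($P{\left(c,u \right)} = \frac{c + u}{c - 1348} = \frac{c + u}{-1348 + c}$)
$l = -1522230$ ($l = 0 - 1522230 = -1522230$)
$\frac{2152754 + P{\left(320,769 \right)}}{3549585 + l} = \frac{2152754 + \frac{320 + 769}{-1348 + 320}}{3549585 - 1522230} = \frac{2152754 + \frac{1}{-1028} \cdot 1089}{2027355} = \left(2152754 - \frac{1089}{1028}\right) \frac{1}{2027355} = \frac{2213030023}{1028} \cdot \frac{1}{2027355} = \frac{2213030023}{2084120940}$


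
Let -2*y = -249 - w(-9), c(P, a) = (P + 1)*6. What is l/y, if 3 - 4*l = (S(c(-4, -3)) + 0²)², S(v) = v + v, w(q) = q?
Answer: -431/160 ≈ -2.6937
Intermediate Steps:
c(P, a) = 6 + 6*P (c(P, a) = (1 + P)*6 = 6 + 6*P)
S(v) = 2*v
y = 120 (y = -(-249 - 1*(-9))/2 = -(-249 + 9)/2 = -½*(-240) = 120)
l = -1293/4 (l = ¾ - (2*(6 + 6*(-4)) + 0²)²/4 = ¾ - (2*(6 - 24) + 0)²/4 = ¾ - (2*(-18) + 0)²/4 = ¾ - (-36 + 0)²/4 = ¾ - ¼*(-36)² = ¾ - ¼*1296 = ¾ - 324 = -1293/4 ≈ -323.25)
l/y = -1293/4/120 = -1293/4*1/120 = -431/160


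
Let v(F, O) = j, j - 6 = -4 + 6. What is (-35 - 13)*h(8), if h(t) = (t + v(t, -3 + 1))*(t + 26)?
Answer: -26112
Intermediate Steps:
j = 8 (j = 6 + (-4 + 6) = 6 + 2 = 8)
v(F, O) = 8
h(t) = (8 + t)*(26 + t) (h(t) = (t + 8)*(t + 26) = (8 + t)*(26 + t))
(-35 - 13)*h(8) = (-35 - 13)*(208 + 8² + 34*8) = -48*(208 + 64 + 272) = -48*544 = -26112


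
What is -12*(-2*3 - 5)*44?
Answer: 5808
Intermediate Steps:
-12*(-2*3 - 5)*44 = -12*(-6 - 5)*44 = -12*(-11)*44 = 132*44 = 5808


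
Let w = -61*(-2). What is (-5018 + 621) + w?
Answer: -4275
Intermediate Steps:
w = 122
(-5018 + 621) + w = (-5018 + 621) + 122 = -4397 + 122 = -4275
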